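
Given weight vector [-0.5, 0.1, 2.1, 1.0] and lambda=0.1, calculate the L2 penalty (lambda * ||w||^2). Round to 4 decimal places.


Squaring each weight:
(-0.5)^2 = 0.25
0.1^2 = 0.01
2.1^2 = 4.41
1.0^2 = 1.0
Sum of squares = 5.67
Penalty = 0.1 * 5.67 = 0.5670

0.5670


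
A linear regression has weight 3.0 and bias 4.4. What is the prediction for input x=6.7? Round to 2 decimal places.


y = 3.0 * 6.7 + (4.4)
= 20.1 + (4.4)
= 24.50

24.50


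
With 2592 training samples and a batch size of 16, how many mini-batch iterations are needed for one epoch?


Iterations per epoch = dataset_size / batch_size
= 2592 / 16
= 162

162


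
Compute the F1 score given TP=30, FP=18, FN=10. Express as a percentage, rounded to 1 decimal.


Precision = TP / (TP + FP) = 30 / 48 = 0.625
Recall = TP / (TP + FN) = 30 / 40 = 0.75
F1 = 2 * P * R / (P + R)
= 2 * 0.625 * 0.75 / (0.625 + 0.75)
= 0.9375 / 1.375
= 0.6818
As percentage: 68.2%

68.2


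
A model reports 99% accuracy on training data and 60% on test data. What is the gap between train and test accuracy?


Gap = train_accuracy - test_accuracy
= 99 - 60
= 39%
This large gap strongly indicates overfitting.

39


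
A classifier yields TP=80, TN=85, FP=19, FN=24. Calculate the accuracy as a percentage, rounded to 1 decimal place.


Accuracy = (TP + TN) / (TP + TN + FP + FN) * 100
= (80 + 85) / (80 + 85 + 19 + 24)
= 165 / 208
= 0.7933
= 79.3%

79.3


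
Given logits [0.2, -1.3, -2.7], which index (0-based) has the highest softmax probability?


Softmax is a monotonic transformation, so it preserves the argmax.
We need to find the index of the maximum logit.
Index 0: 0.2
Index 1: -1.3
Index 2: -2.7
Maximum logit = 0.2 at index 0

0


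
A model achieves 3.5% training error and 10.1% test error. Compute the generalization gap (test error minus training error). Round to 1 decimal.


Generalization gap = test_error - train_error
= 10.1 - 3.5
= 6.6%
A moderate gap.

6.6


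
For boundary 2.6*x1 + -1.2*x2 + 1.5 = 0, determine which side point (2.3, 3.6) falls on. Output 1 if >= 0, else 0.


Compute 2.6 * 2.3 + -1.2 * 3.6 + 1.5
= 5.98 + -4.32 + 1.5
= 3.16
Since 3.16 >= 0, the point is on the positive side.

1


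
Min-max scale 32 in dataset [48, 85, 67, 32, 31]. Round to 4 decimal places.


Min = 31, Max = 85
Range = 85 - 31 = 54
Scaled = (x - min) / (max - min)
= (32 - 31) / 54
= 1 / 54
= 0.0185

0.0185


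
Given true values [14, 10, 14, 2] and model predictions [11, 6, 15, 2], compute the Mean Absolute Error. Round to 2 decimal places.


Absolute errors: [3, 4, 1, 0]
Sum of absolute errors = 8
MAE = 8 / 4 = 2.00

2.00


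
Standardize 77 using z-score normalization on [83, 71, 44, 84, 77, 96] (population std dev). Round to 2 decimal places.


Mean = (83 + 71 + 44 + 84 + 77 + 96) / 6 = 75.8333
Variance = sum((x_i - mean)^2) / n = 260.4722
Std = sqrt(260.4722) = 16.1392
Z = (x - mean) / std
= (77 - 75.8333) / 16.1392
= 1.1667 / 16.1392
= 0.07

0.07


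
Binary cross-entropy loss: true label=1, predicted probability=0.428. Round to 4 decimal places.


For y=1: Loss = -log(p)
= -log(0.428)
= -(-0.8486)
= 0.8486

0.8486


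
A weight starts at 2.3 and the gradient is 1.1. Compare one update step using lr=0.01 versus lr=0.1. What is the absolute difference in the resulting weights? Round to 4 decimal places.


With lr=0.01: w_new = 2.3 - 0.01 * 1.1 = 2.289
With lr=0.1: w_new = 2.3 - 0.1 * 1.1 = 2.19
Absolute difference = |2.289 - 2.19|
= 0.0990

0.0990


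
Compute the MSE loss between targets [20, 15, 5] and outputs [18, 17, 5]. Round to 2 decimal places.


Differences: [2, -2, 0]
Squared errors: [4, 4, 0]
Sum of squared errors = 8
MSE = 8 / 3 = 2.67

2.67


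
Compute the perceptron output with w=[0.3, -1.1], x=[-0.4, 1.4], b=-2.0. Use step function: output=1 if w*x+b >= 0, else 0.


z = w . x + b
= 0.3*-0.4 + -1.1*1.4 + -2.0
= -0.12 + -1.54 + -2.0
= -1.66 + -2.0
= -3.66
Since z = -3.66 < 0, output = 0

0


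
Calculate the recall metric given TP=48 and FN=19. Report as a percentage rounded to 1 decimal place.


Recall = TP / (TP + FN) * 100
= 48 / (48 + 19)
= 48 / 67
= 0.7164
= 71.6%

71.6


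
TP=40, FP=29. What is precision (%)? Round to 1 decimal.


Precision = TP / (TP + FP) * 100
= 40 / (40 + 29)
= 40 / 69
= 0.5797
= 58.0%

58.0


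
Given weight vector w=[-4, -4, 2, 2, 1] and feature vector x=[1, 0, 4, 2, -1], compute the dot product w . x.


Element-wise products:
-4 * 1 = -4
-4 * 0 = 0
2 * 4 = 8
2 * 2 = 4
1 * -1 = -1
Sum = -4 + 0 + 8 + 4 + -1
= 7

7


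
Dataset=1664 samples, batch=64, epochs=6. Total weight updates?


Iterations per epoch = 1664 / 64 = 26
Total updates = iterations_per_epoch * epochs
= 26 * 6
= 156

156


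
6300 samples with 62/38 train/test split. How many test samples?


Train samples = 6300 * 62% = 3906
Test samples = 6300 - 3906
= 2394

2394


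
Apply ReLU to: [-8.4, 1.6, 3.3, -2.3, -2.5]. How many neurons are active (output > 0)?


ReLU(x) = max(0, x) for each element:
ReLU(-8.4) = 0
ReLU(1.6) = 1.6
ReLU(3.3) = 3.3
ReLU(-2.3) = 0
ReLU(-2.5) = 0
Active neurons (>0): 2

2


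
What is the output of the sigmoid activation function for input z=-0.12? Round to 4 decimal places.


sigmoid(z) = 1 / (1 + exp(-z))
exp(-(-0.12)) = exp(0.12) = 1.1275
1 + 1.1275 = 2.1275
1 / 2.1275 = 0.4700

0.4700


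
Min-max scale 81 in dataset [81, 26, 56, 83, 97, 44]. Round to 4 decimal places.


Min = 26, Max = 97
Range = 97 - 26 = 71
Scaled = (x - min) / (max - min)
= (81 - 26) / 71
= 55 / 71
= 0.7746

0.7746


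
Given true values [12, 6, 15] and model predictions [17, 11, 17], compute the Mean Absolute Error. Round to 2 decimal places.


Absolute errors: [5, 5, 2]
Sum of absolute errors = 12
MAE = 12 / 3 = 4.00

4.00


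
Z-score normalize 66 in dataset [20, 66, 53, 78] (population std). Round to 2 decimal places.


Mean = (20 + 66 + 53 + 78) / 4 = 54.25
Variance = sum((x_i - mean)^2) / n = 469.1875
Std = sqrt(469.1875) = 21.6607
Z = (x - mean) / std
= (66 - 54.25) / 21.6607
= 11.75 / 21.6607
= 0.54

0.54


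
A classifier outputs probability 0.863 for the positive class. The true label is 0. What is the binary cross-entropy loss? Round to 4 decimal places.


For y=0: Loss = -log(1-p)
= -log(1 - 0.863)
= -log(0.137)
= -(-1.9878)
= 1.9878

1.9878


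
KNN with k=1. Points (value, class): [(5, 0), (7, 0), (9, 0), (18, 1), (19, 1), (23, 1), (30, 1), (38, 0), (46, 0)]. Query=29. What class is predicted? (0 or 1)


Distances from query 29:
Point 30 (class 1): distance = 1
K=1 nearest neighbors: classes = [1]
Votes for class 1: 1 / 1
Majority vote => class 1

1


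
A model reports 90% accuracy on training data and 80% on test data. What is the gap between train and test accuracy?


Gap = train_accuracy - test_accuracy
= 90 - 80
= 10%
This moderate gap may indicate mild overfitting.

10


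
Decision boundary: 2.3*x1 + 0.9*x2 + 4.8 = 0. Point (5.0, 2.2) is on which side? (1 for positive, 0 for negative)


Compute 2.3 * 5.0 + 0.9 * 2.2 + 4.8
= 11.5 + 1.98 + 4.8
= 18.28
Since 18.28 >= 0, the point is on the positive side.

1


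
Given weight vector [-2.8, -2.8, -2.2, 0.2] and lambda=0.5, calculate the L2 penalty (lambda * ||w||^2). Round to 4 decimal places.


Squaring each weight:
(-2.8)^2 = 7.84
(-2.8)^2 = 7.84
(-2.2)^2 = 4.84
0.2^2 = 0.04
Sum of squares = 20.56
Penalty = 0.5 * 20.56 = 10.2800

10.2800


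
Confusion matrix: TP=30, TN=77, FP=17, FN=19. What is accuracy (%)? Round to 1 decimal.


Accuracy = (TP + TN) / (TP + TN + FP + FN) * 100
= (30 + 77) / (30 + 77 + 17 + 19)
= 107 / 143
= 0.7483
= 74.8%

74.8


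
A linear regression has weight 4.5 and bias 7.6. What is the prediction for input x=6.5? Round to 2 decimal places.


y = 4.5 * 6.5 + (7.6)
= 29.25 + (7.6)
= 36.85

36.85


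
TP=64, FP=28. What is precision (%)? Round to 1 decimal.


Precision = TP / (TP + FP) * 100
= 64 / (64 + 28)
= 64 / 92
= 0.6957
= 69.6%

69.6


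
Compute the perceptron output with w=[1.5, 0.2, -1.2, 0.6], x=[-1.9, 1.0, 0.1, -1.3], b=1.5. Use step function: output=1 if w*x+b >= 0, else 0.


z = w . x + b
= 1.5*-1.9 + 0.2*1.0 + -1.2*0.1 + 0.6*-1.3 + 1.5
= -2.85 + 0.2 + -0.12 + -0.78 + 1.5
= -3.55 + 1.5
= -2.05
Since z = -2.05 < 0, output = 0

0


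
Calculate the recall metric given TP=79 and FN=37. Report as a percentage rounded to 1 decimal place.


Recall = TP / (TP + FN) * 100
= 79 / (79 + 37)
= 79 / 116
= 0.681
= 68.1%

68.1


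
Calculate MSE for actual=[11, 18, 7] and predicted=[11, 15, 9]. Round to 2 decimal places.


Differences: [0, 3, -2]
Squared errors: [0, 9, 4]
Sum of squared errors = 13
MSE = 13 / 3 = 4.33

4.33


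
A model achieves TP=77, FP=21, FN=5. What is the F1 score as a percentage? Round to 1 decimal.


Precision = TP / (TP + FP) = 77 / 98 = 0.7857
Recall = TP / (TP + FN) = 77 / 82 = 0.939
F1 = 2 * P * R / (P + R)
= 2 * 0.7857 * 0.939 / (0.7857 + 0.939)
= 1.4756 / 1.7247
= 0.8556
As percentage: 85.6%

85.6


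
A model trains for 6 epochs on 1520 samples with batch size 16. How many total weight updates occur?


Iterations per epoch = 1520 / 16 = 95
Total updates = iterations_per_epoch * epochs
= 95 * 6
= 570

570


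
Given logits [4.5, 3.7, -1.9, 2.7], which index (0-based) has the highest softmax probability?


Softmax is a monotonic transformation, so it preserves the argmax.
We need to find the index of the maximum logit.
Index 0: 4.5
Index 1: 3.7
Index 2: -1.9
Index 3: 2.7
Maximum logit = 4.5 at index 0

0


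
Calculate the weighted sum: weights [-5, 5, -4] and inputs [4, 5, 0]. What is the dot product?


Element-wise products:
-5 * 4 = -20
5 * 5 = 25
-4 * 0 = 0
Sum = -20 + 25 + 0
= 5

5


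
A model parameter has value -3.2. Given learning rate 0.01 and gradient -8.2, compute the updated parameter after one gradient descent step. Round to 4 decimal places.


w_new = w_old - lr * gradient
= -3.2 - 0.01 * -8.2
= -3.2 - (-0.082)
= -3.1180

-3.1180


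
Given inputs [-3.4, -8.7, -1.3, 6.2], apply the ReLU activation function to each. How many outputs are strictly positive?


ReLU(x) = max(0, x) for each element:
ReLU(-3.4) = 0
ReLU(-8.7) = 0
ReLU(-1.3) = 0
ReLU(6.2) = 6.2
Active neurons (>0): 1

1


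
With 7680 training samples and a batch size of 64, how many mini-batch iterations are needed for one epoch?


Iterations per epoch = dataset_size / batch_size
= 7680 / 64
= 120

120


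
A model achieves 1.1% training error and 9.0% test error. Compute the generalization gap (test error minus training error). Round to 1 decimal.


Generalization gap = test_error - train_error
= 9.0 - 1.1
= 7.9%
A moderate gap.

7.9


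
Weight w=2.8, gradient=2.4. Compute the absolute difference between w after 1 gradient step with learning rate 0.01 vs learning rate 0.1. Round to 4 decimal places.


With lr=0.01: w_new = 2.8 - 0.01 * 2.4 = 2.776
With lr=0.1: w_new = 2.8 - 0.1 * 2.4 = 2.56
Absolute difference = |2.776 - 2.56|
= 0.2160

0.2160


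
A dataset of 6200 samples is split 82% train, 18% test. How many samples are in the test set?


Train samples = 6200 * 82% = 5084
Test samples = 6200 - 5084
= 1116

1116


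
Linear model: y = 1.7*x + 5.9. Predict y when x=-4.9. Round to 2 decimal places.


y = 1.7 * -4.9 + (5.9)
= -8.33 + (5.9)
= -2.43

-2.43


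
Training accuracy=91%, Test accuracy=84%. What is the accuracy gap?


Gap = train_accuracy - test_accuracy
= 91 - 84
= 7%
This moderate gap may indicate mild overfitting.

7


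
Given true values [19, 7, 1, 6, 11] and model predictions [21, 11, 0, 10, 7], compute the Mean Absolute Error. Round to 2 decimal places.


Absolute errors: [2, 4, 1, 4, 4]
Sum of absolute errors = 15
MAE = 15 / 5 = 3.00

3.00


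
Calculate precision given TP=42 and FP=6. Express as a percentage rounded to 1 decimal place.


Precision = TP / (TP + FP) * 100
= 42 / (42 + 6)
= 42 / 48
= 0.875
= 87.5%

87.5


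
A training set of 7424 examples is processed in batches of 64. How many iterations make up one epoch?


Iterations per epoch = dataset_size / batch_size
= 7424 / 64
= 116

116


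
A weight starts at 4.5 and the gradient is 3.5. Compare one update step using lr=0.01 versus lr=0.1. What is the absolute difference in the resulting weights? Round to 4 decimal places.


With lr=0.01: w_new = 4.5 - 0.01 * 3.5 = 4.465
With lr=0.1: w_new = 4.5 - 0.1 * 3.5 = 4.15
Absolute difference = |4.465 - 4.15|
= 0.3150

0.3150


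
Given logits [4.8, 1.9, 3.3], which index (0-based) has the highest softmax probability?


Softmax is a monotonic transformation, so it preserves the argmax.
We need to find the index of the maximum logit.
Index 0: 4.8
Index 1: 1.9
Index 2: 3.3
Maximum logit = 4.8 at index 0

0


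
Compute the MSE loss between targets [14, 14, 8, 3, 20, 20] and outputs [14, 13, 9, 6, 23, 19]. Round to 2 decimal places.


Differences: [0, 1, -1, -3, -3, 1]
Squared errors: [0, 1, 1, 9, 9, 1]
Sum of squared errors = 21
MSE = 21 / 6 = 3.50

3.50


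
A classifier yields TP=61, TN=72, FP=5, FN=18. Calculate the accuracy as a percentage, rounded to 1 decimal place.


Accuracy = (TP + TN) / (TP + TN + FP + FN) * 100
= (61 + 72) / (61 + 72 + 5 + 18)
= 133 / 156
= 0.8526
= 85.3%

85.3


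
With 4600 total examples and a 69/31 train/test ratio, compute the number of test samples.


Train samples = 4600 * 69% = 3174
Test samples = 4600 - 3174
= 1426

1426


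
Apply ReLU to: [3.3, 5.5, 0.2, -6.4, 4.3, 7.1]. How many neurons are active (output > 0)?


ReLU(x) = max(0, x) for each element:
ReLU(3.3) = 3.3
ReLU(5.5) = 5.5
ReLU(0.2) = 0.2
ReLU(-6.4) = 0
ReLU(4.3) = 4.3
ReLU(7.1) = 7.1
Active neurons (>0): 5

5


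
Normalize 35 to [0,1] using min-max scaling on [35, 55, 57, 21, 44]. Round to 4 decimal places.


Min = 21, Max = 57
Range = 57 - 21 = 36
Scaled = (x - min) / (max - min)
= (35 - 21) / 36
= 14 / 36
= 0.3889

0.3889


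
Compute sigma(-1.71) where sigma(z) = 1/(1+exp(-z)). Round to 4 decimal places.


sigmoid(z) = 1 / (1 + exp(-z))
exp(-(-1.71)) = exp(1.71) = 5.529
1 + 5.529 = 6.529
1 / 6.529 = 0.1532

0.1532


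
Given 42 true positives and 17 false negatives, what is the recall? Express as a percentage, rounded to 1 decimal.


Recall = TP / (TP + FN) * 100
= 42 / (42 + 17)
= 42 / 59
= 0.7119
= 71.2%

71.2


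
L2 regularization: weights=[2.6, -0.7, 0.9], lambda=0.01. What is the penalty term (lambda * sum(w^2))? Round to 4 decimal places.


Squaring each weight:
2.6^2 = 6.76
(-0.7)^2 = 0.49
0.9^2 = 0.81
Sum of squares = 8.06
Penalty = 0.01 * 8.06 = 0.0806

0.0806


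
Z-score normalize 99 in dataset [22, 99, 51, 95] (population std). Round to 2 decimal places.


Mean = (22 + 99 + 51 + 95) / 4 = 66.75
Variance = sum((x_i - mean)^2) / n = 1022.1875
Std = sqrt(1022.1875) = 31.9717
Z = (x - mean) / std
= (99 - 66.75) / 31.9717
= 32.25 / 31.9717
= 1.01

1.01


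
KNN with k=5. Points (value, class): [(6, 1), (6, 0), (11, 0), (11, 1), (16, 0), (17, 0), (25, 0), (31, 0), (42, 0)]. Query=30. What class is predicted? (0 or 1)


Distances from query 30:
Point 31 (class 0): distance = 1
Point 25 (class 0): distance = 5
Point 42 (class 0): distance = 12
Point 17 (class 0): distance = 13
Point 16 (class 0): distance = 14
K=5 nearest neighbors: classes = [0, 0, 0, 0, 0]
Votes for class 1: 0 / 5
Majority vote => class 0

0


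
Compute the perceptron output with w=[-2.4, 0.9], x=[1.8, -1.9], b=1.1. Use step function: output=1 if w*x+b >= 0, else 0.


z = w . x + b
= -2.4*1.8 + 0.9*-1.9 + 1.1
= -4.32 + -1.71 + 1.1
= -6.03 + 1.1
= -4.93
Since z = -4.93 < 0, output = 0

0


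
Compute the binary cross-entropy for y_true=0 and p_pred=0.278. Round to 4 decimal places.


For y=0: Loss = -log(1-p)
= -log(1 - 0.278)
= -log(0.722)
= -(-0.3257)
= 0.3257

0.3257


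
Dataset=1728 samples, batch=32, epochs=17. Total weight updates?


Iterations per epoch = 1728 / 32 = 54
Total updates = iterations_per_epoch * epochs
= 54 * 17
= 918

918


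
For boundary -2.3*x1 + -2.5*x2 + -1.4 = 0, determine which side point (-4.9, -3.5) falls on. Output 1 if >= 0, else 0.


Compute -2.3 * -4.9 + -2.5 * -3.5 + -1.4
= 11.27 + 8.75 + -1.4
= 18.62
Since 18.62 >= 0, the point is on the positive side.

1


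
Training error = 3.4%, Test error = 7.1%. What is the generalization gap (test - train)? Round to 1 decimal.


Generalization gap = test_error - train_error
= 7.1 - 3.4
= 3.7%
A moderate gap.

3.7


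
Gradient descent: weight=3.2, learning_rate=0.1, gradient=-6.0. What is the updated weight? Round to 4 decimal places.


w_new = w_old - lr * gradient
= 3.2 - 0.1 * -6.0
= 3.2 - (-0.6)
= 3.8000

3.8000


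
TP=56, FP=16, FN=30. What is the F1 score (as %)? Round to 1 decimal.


Precision = TP / (TP + FP) = 56 / 72 = 0.7778
Recall = TP / (TP + FN) = 56 / 86 = 0.6512
F1 = 2 * P * R / (P + R)
= 2 * 0.7778 * 0.6512 / (0.7778 + 0.6512)
= 1.0129 / 1.4289
= 0.7089
As percentage: 70.9%

70.9


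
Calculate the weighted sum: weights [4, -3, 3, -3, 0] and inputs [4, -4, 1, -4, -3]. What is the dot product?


Element-wise products:
4 * 4 = 16
-3 * -4 = 12
3 * 1 = 3
-3 * -4 = 12
0 * -3 = 0
Sum = 16 + 12 + 3 + 12 + 0
= 43

43


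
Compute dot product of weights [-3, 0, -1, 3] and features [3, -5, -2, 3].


Element-wise products:
-3 * 3 = -9
0 * -5 = 0
-1 * -2 = 2
3 * 3 = 9
Sum = -9 + 0 + 2 + 9
= 2

2


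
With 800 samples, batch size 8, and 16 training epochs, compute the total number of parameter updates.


Iterations per epoch = 800 / 8 = 100
Total updates = iterations_per_epoch * epochs
= 100 * 16
= 1600

1600


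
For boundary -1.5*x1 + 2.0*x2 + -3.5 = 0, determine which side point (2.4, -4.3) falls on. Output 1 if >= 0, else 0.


Compute -1.5 * 2.4 + 2.0 * -4.3 + -3.5
= -3.6 + -8.6 + -3.5
= -15.7
Since -15.7 < 0, the point is on the negative side.

0


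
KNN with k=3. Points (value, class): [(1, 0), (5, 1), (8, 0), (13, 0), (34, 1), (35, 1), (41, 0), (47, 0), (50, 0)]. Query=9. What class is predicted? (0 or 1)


Distances from query 9:
Point 8 (class 0): distance = 1
Point 13 (class 0): distance = 4
Point 5 (class 1): distance = 4
K=3 nearest neighbors: classes = [0, 0, 1]
Votes for class 1: 1 / 3
Majority vote => class 0

0


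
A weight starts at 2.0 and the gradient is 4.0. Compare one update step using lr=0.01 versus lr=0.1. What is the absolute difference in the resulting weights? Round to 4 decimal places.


With lr=0.01: w_new = 2.0 - 0.01 * 4.0 = 1.96
With lr=0.1: w_new = 2.0 - 0.1 * 4.0 = 1.6
Absolute difference = |1.96 - 1.6|
= 0.3600

0.3600


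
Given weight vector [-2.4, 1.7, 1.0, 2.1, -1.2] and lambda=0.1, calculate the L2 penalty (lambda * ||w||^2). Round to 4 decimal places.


Squaring each weight:
(-2.4)^2 = 5.76
1.7^2 = 2.89
1.0^2 = 1.0
2.1^2 = 4.41
(-1.2)^2 = 1.44
Sum of squares = 15.5
Penalty = 0.1 * 15.5 = 1.5500

1.5500


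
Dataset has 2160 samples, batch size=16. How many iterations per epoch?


Iterations per epoch = dataset_size / batch_size
= 2160 / 16
= 135

135


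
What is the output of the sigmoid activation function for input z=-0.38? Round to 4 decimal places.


sigmoid(z) = 1 / (1 + exp(-z))
exp(-(-0.38)) = exp(0.38) = 1.4623
1 + 1.4623 = 2.4623
1 / 2.4623 = 0.4061

0.4061


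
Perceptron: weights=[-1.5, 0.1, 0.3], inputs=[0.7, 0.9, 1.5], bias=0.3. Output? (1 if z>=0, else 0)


z = w . x + b
= -1.5*0.7 + 0.1*0.9 + 0.3*1.5 + 0.3
= -1.05 + 0.09 + 0.45 + 0.3
= -0.51 + 0.3
= -0.21
Since z = -0.21 < 0, output = 0

0


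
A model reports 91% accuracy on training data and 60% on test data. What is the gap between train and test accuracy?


Gap = train_accuracy - test_accuracy
= 91 - 60
= 31%
This large gap strongly indicates overfitting.

31


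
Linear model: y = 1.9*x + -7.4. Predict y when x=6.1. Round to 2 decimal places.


y = 1.9 * 6.1 + (-7.4)
= 11.59 + (-7.4)
= 4.19

4.19


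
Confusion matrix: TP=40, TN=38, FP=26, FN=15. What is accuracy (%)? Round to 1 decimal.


Accuracy = (TP + TN) / (TP + TN + FP + FN) * 100
= (40 + 38) / (40 + 38 + 26 + 15)
= 78 / 119
= 0.6555
= 65.5%

65.5


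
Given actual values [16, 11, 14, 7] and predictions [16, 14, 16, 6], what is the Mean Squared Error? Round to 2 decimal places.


Differences: [0, -3, -2, 1]
Squared errors: [0, 9, 4, 1]
Sum of squared errors = 14
MSE = 14 / 4 = 3.50

3.50


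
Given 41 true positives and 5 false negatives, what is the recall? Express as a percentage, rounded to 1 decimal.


Recall = TP / (TP + FN) * 100
= 41 / (41 + 5)
= 41 / 46
= 0.8913
= 89.1%

89.1


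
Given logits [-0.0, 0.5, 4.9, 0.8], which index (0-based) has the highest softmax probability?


Softmax is a monotonic transformation, so it preserves the argmax.
We need to find the index of the maximum logit.
Index 0: -0.0
Index 1: 0.5
Index 2: 4.9
Index 3: 0.8
Maximum logit = 4.9 at index 2

2


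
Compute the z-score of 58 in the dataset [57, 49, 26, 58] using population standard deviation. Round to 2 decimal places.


Mean = (57 + 49 + 26 + 58) / 4 = 47.5
Variance = sum((x_i - mean)^2) / n = 166.25
Std = sqrt(166.25) = 12.8938
Z = (x - mean) / std
= (58 - 47.5) / 12.8938
= 10.5 / 12.8938
= 0.81

0.81


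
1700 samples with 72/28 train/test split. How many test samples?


Train samples = 1700 * 72% = 1224
Test samples = 1700 - 1224
= 476

476


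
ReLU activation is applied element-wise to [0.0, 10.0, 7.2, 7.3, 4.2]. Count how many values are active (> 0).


ReLU(x) = max(0, x) for each element:
ReLU(0.0) = 0
ReLU(10.0) = 10.0
ReLU(7.2) = 7.2
ReLU(7.3) = 7.3
ReLU(4.2) = 4.2
Active neurons (>0): 4

4


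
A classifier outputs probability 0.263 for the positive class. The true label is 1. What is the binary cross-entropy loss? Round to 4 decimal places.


For y=1: Loss = -log(p)
= -log(0.263)
= -(-1.3356)
= 1.3356

1.3356


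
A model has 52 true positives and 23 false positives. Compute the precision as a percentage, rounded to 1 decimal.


Precision = TP / (TP + FP) * 100
= 52 / (52 + 23)
= 52 / 75
= 0.6933
= 69.3%

69.3


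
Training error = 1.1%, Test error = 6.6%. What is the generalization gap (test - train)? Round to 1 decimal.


Generalization gap = test_error - train_error
= 6.6 - 1.1
= 5.5%
A moderate gap.

5.5


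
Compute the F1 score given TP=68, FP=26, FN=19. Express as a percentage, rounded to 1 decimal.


Precision = TP / (TP + FP) = 68 / 94 = 0.7234
Recall = TP / (TP + FN) = 68 / 87 = 0.7816
F1 = 2 * P * R / (P + R)
= 2 * 0.7234 * 0.7816 / (0.7234 + 0.7816)
= 1.1308 / 1.505
= 0.7514
As percentage: 75.1%

75.1


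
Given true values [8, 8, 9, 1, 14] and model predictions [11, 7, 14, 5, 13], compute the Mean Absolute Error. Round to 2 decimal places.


Absolute errors: [3, 1, 5, 4, 1]
Sum of absolute errors = 14
MAE = 14 / 5 = 2.80

2.80


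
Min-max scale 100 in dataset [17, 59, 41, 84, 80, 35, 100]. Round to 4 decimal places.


Min = 17, Max = 100
Range = 100 - 17 = 83
Scaled = (x - min) / (max - min)
= (100 - 17) / 83
= 83 / 83
= 1.0000

1.0000


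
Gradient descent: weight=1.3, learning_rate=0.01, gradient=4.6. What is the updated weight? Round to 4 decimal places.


w_new = w_old - lr * gradient
= 1.3 - 0.01 * 4.6
= 1.3 - (0.046)
= 1.2540

1.2540


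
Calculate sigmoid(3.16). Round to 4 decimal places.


sigmoid(z) = 1 / (1 + exp(-z))
exp(-(3.16)) = exp(-3.16) = 0.0424
1 + 0.0424 = 1.0424
1 / 1.0424 = 0.9593

0.9593


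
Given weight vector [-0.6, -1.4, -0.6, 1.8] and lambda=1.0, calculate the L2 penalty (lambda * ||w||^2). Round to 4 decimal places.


Squaring each weight:
(-0.6)^2 = 0.36
(-1.4)^2 = 1.96
(-0.6)^2 = 0.36
1.8^2 = 3.24
Sum of squares = 5.92
Penalty = 1.0 * 5.92 = 5.9200

5.9200


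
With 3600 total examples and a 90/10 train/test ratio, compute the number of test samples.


Train samples = 3600 * 90% = 3240
Test samples = 3600 - 3240
= 360

360


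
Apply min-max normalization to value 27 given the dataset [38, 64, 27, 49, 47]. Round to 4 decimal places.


Min = 27, Max = 64
Range = 64 - 27 = 37
Scaled = (x - min) / (max - min)
= (27 - 27) / 37
= 0 / 37
= 0.0000

0.0000


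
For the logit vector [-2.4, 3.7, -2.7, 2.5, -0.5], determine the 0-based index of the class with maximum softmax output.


Softmax is a monotonic transformation, so it preserves the argmax.
We need to find the index of the maximum logit.
Index 0: -2.4
Index 1: 3.7
Index 2: -2.7
Index 3: 2.5
Index 4: -0.5
Maximum logit = 3.7 at index 1

1


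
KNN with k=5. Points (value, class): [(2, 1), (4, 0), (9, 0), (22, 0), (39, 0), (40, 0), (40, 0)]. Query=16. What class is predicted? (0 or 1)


Distances from query 16:
Point 22 (class 0): distance = 6
Point 9 (class 0): distance = 7
Point 4 (class 0): distance = 12
Point 2 (class 1): distance = 14
Point 39 (class 0): distance = 23
K=5 nearest neighbors: classes = [0, 0, 0, 1, 0]
Votes for class 1: 1 / 5
Majority vote => class 0

0


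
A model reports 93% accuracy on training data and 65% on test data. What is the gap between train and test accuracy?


Gap = train_accuracy - test_accuracy
= 93 - 65
= 28%
This large gap strongly indicates overfitting.

28


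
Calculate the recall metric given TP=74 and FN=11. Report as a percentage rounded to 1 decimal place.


Recall = TP / (TP + FN) * 100
= 74 / (74 + 11)
= 74 / 85
= 0.8706
= 87.1%

87.1


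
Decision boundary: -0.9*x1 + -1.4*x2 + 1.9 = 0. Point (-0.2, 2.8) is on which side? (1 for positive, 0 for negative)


Compute -0.9 * -0.2 + -1.4 * 2.8 + 1.9
= 0.18 + -3.92 + 1.9
= -1.84
Since -1.84 < 0, the point is on the negative side.

0


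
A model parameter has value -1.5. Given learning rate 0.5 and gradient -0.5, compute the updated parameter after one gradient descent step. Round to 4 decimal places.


w_new = w_old - lr * gradient
= -1.5 - 0.5 * -0.5
= -1.5 - (-0.25)
= -1.2500

-1.2500


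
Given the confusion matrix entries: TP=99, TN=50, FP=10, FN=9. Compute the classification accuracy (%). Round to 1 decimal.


Accuracy = (TP + TN) / (TP + TN + FP + FN) * 100
= (99 + 50) / (99 + 50 + 10 + 9)
= 149 / 168
= 0.8869
= 88.7%

88.7


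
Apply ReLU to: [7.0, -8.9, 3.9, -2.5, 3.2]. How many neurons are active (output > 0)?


ReLU(x) = max(0, x) for each element:
ReLU(7.0) = 7.0
ReLU(-8.9) = 0
ReLU(3.9) = 3.9
ReLU(-2.5) = 0
ReLU(3.2) = 3.2
Active neurons (>0): 3

3


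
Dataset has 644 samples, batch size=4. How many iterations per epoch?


Iterations per epoch = dataset_size / batch_size
= 644 / 4
= 161

161


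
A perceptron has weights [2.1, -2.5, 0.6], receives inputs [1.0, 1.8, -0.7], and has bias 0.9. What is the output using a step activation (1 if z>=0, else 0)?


z = w . x + b
= 2.1*1.0 + -2.5*1.8 + 0.6*-0.7 + 0.9
= 2.1 + -4.5 + -0.42 + 0.9
= -2.82 + 0.9
= -1.92
Since z = -1.92 < 0, output = 0

0


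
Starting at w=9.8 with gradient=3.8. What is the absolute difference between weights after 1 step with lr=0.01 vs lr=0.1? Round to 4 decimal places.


With lr=0.01: w_new = 9.8 - 0.01 * 3.8 = 9.762
With lr=0.1: w_new = 9.8 - 0.1 * 3.8 = 9.42
Absolute difference = |9.762 - 9.42|
= 0.3420

0.3420


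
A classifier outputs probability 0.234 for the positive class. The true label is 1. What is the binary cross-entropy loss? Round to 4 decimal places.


For y=1: Loss = -log(p)
= -log(0.234)
= -(-1.4524)
= 1.4524

1.4524


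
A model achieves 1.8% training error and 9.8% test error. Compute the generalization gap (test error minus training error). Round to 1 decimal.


Generalization gap = test_error - train_error
= 9.8 - 1.8
= 8.0%
A moderate gap.

8.0


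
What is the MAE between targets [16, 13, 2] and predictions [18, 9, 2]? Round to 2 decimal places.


Absolute errors: [2, 4, 0]
Sum of absolute errors = 6
MAE = 6 / 3 = 2.00

2.00


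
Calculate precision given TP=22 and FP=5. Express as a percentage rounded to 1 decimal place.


Precision = TP / (TP + FP) * 100
= 22 / (22 + 5)
= 22 / 27
= 0.8148
= 81.5%

81.5


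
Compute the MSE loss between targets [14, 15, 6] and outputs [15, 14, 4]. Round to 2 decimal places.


Differences: [-1, 1, 2]
Squared errors: [1, 1, 4]
Sum of squared errors = 6
MSE = 6 / 3 = 2.00

2.00


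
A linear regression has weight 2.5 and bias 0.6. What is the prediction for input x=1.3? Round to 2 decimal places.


y = 2.5 * 1.3 + (0.6)
= 3.25 + (0.6)
= 3.85

3.85


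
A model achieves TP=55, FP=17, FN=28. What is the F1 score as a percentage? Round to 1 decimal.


Precision = TP / (TP + FP) = 55 / 72 = 0.7639
Recall = TP / (TP + FN) = 55 / 83 = 0.6627
F1 = 2 * P * R / (P + R)
= 2 * 0.7639 * 0.6627 / (0.7639 + 0.6627)
= 1.0124 / 1.4265
= 0.7097
As percentage: 71.0%

71.0


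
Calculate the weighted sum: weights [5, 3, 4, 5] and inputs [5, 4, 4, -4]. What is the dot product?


Element-wise products:
5 * 5 = 25
3 * 4 = 12
4 * 4 = 16
5 * -4 = -20
Sum = 25 + 12 + 16 + -20
= 33

33


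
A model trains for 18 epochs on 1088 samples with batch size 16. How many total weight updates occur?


Iterations per epoch = 1088 / 16 = 68
Total updates = iterations_per_epoch * epochs
= 68 * 18
= 1224

1224


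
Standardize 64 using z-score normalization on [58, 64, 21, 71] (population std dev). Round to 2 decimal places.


Mean = (58 + 64 + 21 + 71) / 4 = 53.5
Variance = sum((x_i - mean)^2) / n = 373.25
Std = sqrt(373.25) = 19.3197
Z = (x - mean) / std
= (64 - 53.5) / 19.3197
= 10.5 / 19.3197
= 0.54

0.54


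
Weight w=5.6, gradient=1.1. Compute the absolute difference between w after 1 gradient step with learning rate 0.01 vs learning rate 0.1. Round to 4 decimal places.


With lr=0.01: w_new = 5.6 - 0.01 * 1.1 = 5.589
With lr=0.1: w_new = 5.6 - 0.1 * 1.1 = 5.49
Absolute difference = |5.589 - 5.49|
= 0.0990

0.0990


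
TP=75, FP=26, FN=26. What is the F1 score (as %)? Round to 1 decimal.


Precision = TP / (TP + FP) = 75 / 101 = 0.7426
Recall = TP / (TP + FN) = 75 / 101 = 0.7426
F1 = 2 * P * R / (P + R)
= 2 * 0.7426 * 0.7426 / (0.7426 + 0.7426)
= 1.1028 / 1.4851
= 0.7426
As percentage: 74.3%

74.3


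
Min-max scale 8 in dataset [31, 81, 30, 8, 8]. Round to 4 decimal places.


Min = 8, Max = 81
Range = 81 - 8 = 73
Scaled = (x - min) / (max - min)
= (8 - 8) / 73
= 0 / 73
= 0.0000

0.0000


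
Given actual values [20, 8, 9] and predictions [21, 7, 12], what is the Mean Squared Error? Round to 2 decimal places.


Differences: [-1, 1, -3]
Squared errors: [1, 1, 9]
Sum of squared errors = 11
MSE = 11 / 3 = 3.67

3.67


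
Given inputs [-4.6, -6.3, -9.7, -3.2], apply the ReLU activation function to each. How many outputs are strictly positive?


ReLU(x) = max(0, x) for each element:
ReLU(-4.6) = 0
ReLU(-6.3) = 0
ReLU(-9.7) = 0
ReLU(-3.2) = 0
Active neurons (>0): 0

0


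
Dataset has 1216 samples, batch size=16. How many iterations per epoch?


Iterations per epoch = dataset_size / batch_size
= 1216 / 16
= 76

76


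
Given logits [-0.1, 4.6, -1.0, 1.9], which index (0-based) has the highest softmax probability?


Softmax is a monotonic transformation, so it preserves the argmax.
We need to find the index of the maximum logit.
Index 0: -0.1
Index 1: 4.6
Index 2: -1.0
Index 3: 1.9
Maximum logit = 4.6 at index 1

1


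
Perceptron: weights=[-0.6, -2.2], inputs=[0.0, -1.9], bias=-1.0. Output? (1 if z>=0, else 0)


z = w . x + b
= -0.6*0.0 + -2.2*-1.9 + -1.0
= -0.0 + 4.18 + -1.0
= 4.18 + -1.0
= 3.18
Since z = 3.18 >= 0, output = 1

1


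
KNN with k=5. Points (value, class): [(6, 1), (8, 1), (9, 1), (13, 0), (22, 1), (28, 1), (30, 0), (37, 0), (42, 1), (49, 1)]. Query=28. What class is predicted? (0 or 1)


Distances from query 28:
Point 28 (class 1): distance = 0
Point 30 (class 0): distance = 2
Point 22 (class 1): distance = 6
Point 37 (class 0): distance = 9
Point 42 (class 1): distance = 14
K=5 nearest neighbors: classes = [1, 0, 1, 0, 1]
Votes for class 1: 3 / 5
Majority vote => class 1

1


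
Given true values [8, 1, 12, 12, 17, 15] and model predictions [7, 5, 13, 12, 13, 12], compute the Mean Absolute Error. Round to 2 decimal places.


Absolute errors: [1, 4, 1, 0, 4, 3]
Sum of absolute errors = 13
MAE = 13 / 6 = 2.17

2.17


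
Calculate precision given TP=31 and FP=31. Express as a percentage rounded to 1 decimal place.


Precision = TP / (TP + FP) * 100
= 31 / (31 + 31)
= 31 / 62
= 0.5
= 50.0%

50.0


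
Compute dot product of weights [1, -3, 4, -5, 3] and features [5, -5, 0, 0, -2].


Element-wise products:
1 * 5 = 5
-3 * -5 = 15
4 * 0 = 0
-5 * 0 = 0
3 * -2 = -6
Sum = 5 + 15 + 0 + 0 + -6
= 14

14


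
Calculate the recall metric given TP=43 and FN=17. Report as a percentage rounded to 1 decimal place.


Recall = TP / (TP + FN) * 100
= 43 / (43 + 17)
= 43 / 60
= 0.7167
= 71.7%

71.7


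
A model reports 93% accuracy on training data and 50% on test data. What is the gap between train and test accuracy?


Gap = train_accuracy - test_accuracy
= 93 - 50
= 43%
This large gap strongly indicates overfitting.

43


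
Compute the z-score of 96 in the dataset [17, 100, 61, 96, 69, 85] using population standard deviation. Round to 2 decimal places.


Mean = (17 + 100 + 61 + 96 + 69 + 85) / 6 = 71.3333
Variance = sum((x_i - mean)^2) / n = 780.2222
Std = sqrt(780.2222) = 27.9325
Z = (x - mean) / std
= (96 - 71.3333) / 27.9325
= 24.6667 / 27.9325
= 0.88

0.88


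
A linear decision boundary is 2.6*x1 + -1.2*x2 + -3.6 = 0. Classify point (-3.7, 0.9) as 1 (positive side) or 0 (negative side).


Compute 2.6 * -3.7 + -1.2 * 0.9 + -3.6
= -9.62 + -1.08 + -3.6
= -14.3
Since -14.3 < 0, the point is on the negative side.

0


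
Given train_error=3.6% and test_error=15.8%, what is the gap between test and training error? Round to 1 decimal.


Generalization gap = test_error - train_error
= 15.8 - 3.6
= 12.2%
A large gap suggests overfitting.

12.2


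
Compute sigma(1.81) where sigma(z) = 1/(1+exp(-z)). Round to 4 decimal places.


sigmoid(z) = 1 / (1 + exp(-z))
exp(-(1.81)) = exp(-1.81) = 0.1637
1 + 0.1637 = 1.1637
1 / 1.1637 = 0.8594

0.8594


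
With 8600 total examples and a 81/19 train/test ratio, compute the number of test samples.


Train samples = 8600 * 81% = 6966
Test samples = 8600 - 6966
= 1634

1634


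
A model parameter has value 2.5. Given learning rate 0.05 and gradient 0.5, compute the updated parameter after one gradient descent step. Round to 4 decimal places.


w_new = w_old - lr * gradient
= 2.5 - 0.05 * 0.5
= 2.5 - (0.025)
= 2.4750

2.4750


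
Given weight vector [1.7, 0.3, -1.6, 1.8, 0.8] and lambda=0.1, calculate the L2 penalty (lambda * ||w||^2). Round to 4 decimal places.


Squaring each weight:
1.7^2 = 2.89
0.3^2 = 0.09
(-1.6)^2 = 2.56
1.8^2 = 3.24
0.8^2 = 0.64
Sum of squares = 9.42
Penalty = 0.1 * 9.42 = 0.9420

0.9420


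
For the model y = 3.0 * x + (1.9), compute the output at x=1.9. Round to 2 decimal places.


y = 3.0 * 1.9 + (1.9)
= 5.7 + (1.9)
= 7.60

7.60


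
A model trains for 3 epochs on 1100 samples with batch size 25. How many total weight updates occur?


Iterations per epoch = 1100 / 25 = 44
Total updates = iterations_per_epoch * epochs
= 44 * 3
= 132

132


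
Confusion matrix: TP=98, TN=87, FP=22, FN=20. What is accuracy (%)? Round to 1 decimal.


Accuracy = (TP + TN) / (TP + TN + FP + FN) * 100
= (98 + 87) / (98 + 87 + 22 + 20)
= 185 / 227
= 0.815
= 81.5%

81.5


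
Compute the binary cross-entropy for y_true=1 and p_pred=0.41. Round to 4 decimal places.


For y=1: Loss = -log(p)
= -log(0.41)
= -(-0.8916)
= 0.8916

0.8916


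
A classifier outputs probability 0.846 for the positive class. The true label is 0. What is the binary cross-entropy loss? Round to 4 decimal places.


For y=0: Loss = -log(1-p)
= -log(1 - 0.846)
= -log(0.154)
= -(-1.8708)
= 1.8708

1.8708


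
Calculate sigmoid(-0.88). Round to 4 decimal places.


sigmoid(z) = 1 / (1 + exp(-z))
exp(-(-0.88)) = exp(0.88) = 2.4109
1 + 2.4109 = 3.4109
1 / 3.4109 = 0.2932

0.2932


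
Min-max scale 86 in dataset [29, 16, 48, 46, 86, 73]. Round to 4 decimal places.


Min = 16, Max = 86
Range = 86 - 16 = 70
Scaled = (x - min) / (max - min)
= (86 - 16) / 70
= 70 / 70
= 1.0000

1.0000


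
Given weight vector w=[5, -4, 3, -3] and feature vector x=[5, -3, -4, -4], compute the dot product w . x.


Element-wise products:
5 * 5 = 25
-4 * -3 = 12
3 * -4 = -12
-3 * -4 = 12
Sum = 25 + 12 + -12 + 12
= 37

37


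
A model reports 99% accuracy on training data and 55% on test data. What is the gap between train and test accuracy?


Gap = train_accuracy - test_accuracy
= 99 - 55
= 44%
This large gap strongly indicates overfitting.

44


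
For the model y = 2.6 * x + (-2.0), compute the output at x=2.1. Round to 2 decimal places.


y = 2.6 * 2.1 + (-2.0)
= 5.46 + (-2.0)
= 3.46

3.46


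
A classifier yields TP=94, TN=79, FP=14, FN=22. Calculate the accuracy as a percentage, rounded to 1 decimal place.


Accuracy = (TP + TN) / (TP + TN + FP + FN) * 100
= (94 + 79) / (94 + 79 + 14 + 22)
= 173 / 209
= 0.8278
= 82.8%

82.8


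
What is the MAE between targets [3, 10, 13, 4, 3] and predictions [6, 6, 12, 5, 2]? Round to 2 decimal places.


Absolute errors: [3, 4, 1, 1, 1]
Sum of absolute errors = 10
MAE = 10 / 5 = 2.00

2.00


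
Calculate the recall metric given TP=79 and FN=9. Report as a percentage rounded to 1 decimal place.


Recall = TP / (TP + FN) * 100
= 79 / (79 + 9)
= 79 / 88
= 0.8977
= 89.8%

89.8


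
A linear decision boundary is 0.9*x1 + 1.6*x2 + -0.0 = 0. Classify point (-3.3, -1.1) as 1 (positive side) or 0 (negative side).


Compute 0.9 * -3.3 + 1.6 * -1.1 + -0.0
= -2.97 + -1.76 + -0.0
= -4.73
Since -4.73 < 0, the point is on the negative side.

0


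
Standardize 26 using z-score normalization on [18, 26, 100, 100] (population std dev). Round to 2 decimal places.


Mean = (18 + 26 + 100 + 100) / 4 = 61.0
Variance = sum((x_i - mean)^2) / n = 1529.0
Std = sqrt(1529.0) = 39.1024
Z = (x - mean) / std
= (26 - 61.0) / 39.1024
= -35.0 / 39.1024
= -0.90

-0.90


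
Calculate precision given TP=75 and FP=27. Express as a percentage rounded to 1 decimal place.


Precision = TP / (TP + FP) * 100
= 75 / (75 + 27)
= 75 / 102
= 0.7353
= 73.5%

73.5


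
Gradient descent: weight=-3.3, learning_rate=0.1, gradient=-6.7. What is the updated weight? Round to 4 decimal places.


w_new = w_old - lr * gradient
= -3.3 - 0.1 * -6.7
= -3.3 - (-0.67)
= -2.6300

-2.6300


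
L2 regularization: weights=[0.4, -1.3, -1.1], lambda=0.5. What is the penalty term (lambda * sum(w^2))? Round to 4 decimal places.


Squaring each weight:
0.4^2 = 0.16
(-1.3)^2 = 1.69
(-1.1)^2 = 1.21
Sum of squares = 3.06
Penalty = 0.5 * 3.06 = 1.5300

1.5300


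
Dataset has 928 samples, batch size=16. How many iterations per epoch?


Iterations per epoch = dataset_size / batch_size
= 928 / 16
= 58

58


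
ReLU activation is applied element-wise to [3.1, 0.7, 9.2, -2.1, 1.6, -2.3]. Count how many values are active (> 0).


ReLU(x) = max(0, x) for each element:
ReLU(3.1) = 3.1
ReLU(0.7) = 0.7
ReLU(9.2) = 9.2
ReLU(-2.1) = 0
ReLU(1.6) = 1.6
ReLU(-2.3) = 0
Active neurons (>0): 4

4


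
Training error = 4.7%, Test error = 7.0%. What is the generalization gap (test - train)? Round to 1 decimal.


Generalization gap = test_error - train_error
= 7.0 - 4.7
= 2.3%
A moderate gap.

2.3


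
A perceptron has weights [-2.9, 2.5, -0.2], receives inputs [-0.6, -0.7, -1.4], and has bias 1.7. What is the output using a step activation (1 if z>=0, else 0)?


z = w . x + b
= -2.9*-0.6 + 2.5*-0.7 + -0.2*-1.4 + 1.7
= 1.74 + -1.75 + 0.28 + 1.7
= 0.27 + 1.7
= 1.97
Since z = 1.97 >= 0, output = 1

1
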